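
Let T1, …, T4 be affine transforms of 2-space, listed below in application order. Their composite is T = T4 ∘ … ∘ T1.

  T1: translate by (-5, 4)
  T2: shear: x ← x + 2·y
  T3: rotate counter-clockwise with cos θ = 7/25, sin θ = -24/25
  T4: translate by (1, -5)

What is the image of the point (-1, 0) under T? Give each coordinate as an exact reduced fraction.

T(p) = (27/5, -29/5)

T1 translate by (-5, 4): (-1, 0) → (-6, 4)
T2 shear: x ← x + 2·y: (-6, 4) → (2, 4)
T3 rotate counter-clockwise with cos θ = 7/25, sin θ = -24/25: (2, 4) → (22/5, -4/5)
T4 translate by (1, -5): (22/5, -4/5) → (27/5, -29/5)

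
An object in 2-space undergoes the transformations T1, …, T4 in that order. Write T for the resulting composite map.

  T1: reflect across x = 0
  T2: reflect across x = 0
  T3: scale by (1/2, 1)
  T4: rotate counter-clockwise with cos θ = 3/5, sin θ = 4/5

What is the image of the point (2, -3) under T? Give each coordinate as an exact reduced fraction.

T1 reflect across x = 0: (2, -3) → (-2, -3)
T2 reflect across x = 0: (-2, -3) → (2, -3)
T3 scale by (1/2, 1): (2, -3) → (1, -3)
T4 rotate counter-clockwise with cos θ = 3/5, sin θ = 4/5: (1, -3) → (3, -1)

T(p) = (3, -1)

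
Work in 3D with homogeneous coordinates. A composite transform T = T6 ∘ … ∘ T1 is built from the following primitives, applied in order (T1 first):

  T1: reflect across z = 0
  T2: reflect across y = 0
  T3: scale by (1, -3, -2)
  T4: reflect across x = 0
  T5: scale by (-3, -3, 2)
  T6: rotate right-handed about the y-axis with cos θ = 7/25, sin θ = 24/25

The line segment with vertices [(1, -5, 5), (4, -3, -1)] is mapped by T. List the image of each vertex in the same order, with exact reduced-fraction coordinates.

T1 reflect across z = 0: (1, -5, 5) → (1, -5, -5); (4, -3, -1) → (4, -3, 1)
T2 reflect across y = 0: (1, -5, -5) → (1, 5, -5); (4, -3, 1) → (4, 3, 1)
T3 scale by (1, -3, -2): (1, 5, -5) → (1, -15, 10); (4, 3, 1) → (4, -9, -2)
T4 reflect across x = 0: (1, -15, 10) → (-1, -15, 10); (4, -9, -2) → (-4, -9, -2)
T5 scale by (-3, -3, 2): (-1, -15, 10) → (3, 45, 20); (-4, -9, -2) → (12, 27, -4)
T6 rotate right-handed about the y-axis with cos θ = 7/25, sin θ = 24/25: (3, 45, 20) → (501/25, 45, 68/25); (12, 27, -4) → (-12/25, 27, -316/25)

image vertices: (501/25, 45, 68/25), (-12/25, 27, -316/25)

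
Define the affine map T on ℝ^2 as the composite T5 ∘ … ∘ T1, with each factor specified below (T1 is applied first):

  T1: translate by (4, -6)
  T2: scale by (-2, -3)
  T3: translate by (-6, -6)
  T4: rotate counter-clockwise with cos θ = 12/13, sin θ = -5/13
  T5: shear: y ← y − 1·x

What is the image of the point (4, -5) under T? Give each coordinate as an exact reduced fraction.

T1 translate by (4, -6): (4, -5) → (8, -11)
T2 scale by (-2, -3): (8, -11) → (-16, 33)
T3 translate by (-6, -6): (-16, 33) → (-22, 27)
T4 rotate counter-clockwise with cos θ = 12/13, sin θ = -5/13: (-22, 27) → (-129/13, 434/13)
T5 shear: y ← y − 1·x: (-129/13, 434/13) → (-129/13, 563/13)

T(p) = (-129/13, 563/13)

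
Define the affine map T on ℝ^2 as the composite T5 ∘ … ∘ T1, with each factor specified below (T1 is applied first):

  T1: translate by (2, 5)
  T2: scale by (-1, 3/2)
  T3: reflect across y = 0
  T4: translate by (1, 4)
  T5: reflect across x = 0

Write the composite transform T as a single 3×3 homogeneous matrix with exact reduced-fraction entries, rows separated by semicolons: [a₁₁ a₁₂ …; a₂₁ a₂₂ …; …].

T1 = [1 0 2; 0 1 5; 0 0 1]
T2·T1 = [-1 0 -2; 0 3/2 15/2; 0 0 1]
T3·…·T1 = [-1 0 -2; 0 -3/2 -15/2; 0 0 1]
T4·…·T1 = [-1 0 -1; 0 -3/2 -7/2; 0 0 1]
T5·…·T1 = [1 0 1; 0 -3/2 -7/2; 0 0 1]

T = [1 0 1; 0 -3/2 -7/2; 0 0 1]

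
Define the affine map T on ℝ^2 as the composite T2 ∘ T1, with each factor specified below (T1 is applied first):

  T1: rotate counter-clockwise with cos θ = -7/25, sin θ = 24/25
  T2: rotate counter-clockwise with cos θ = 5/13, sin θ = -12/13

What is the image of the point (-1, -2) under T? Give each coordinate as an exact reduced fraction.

T(p) = (31/65, -142/65)

T1 rotate counter-clockwise with cos θ = -7/25, sin θ = 24/25: (-1, -2) → (11/5, -2/5)
T2 rotate counter-clockwise with cos θ = 5/13, sin θ = -12/13: (11/5, -2/5) → (31/65, -142/65)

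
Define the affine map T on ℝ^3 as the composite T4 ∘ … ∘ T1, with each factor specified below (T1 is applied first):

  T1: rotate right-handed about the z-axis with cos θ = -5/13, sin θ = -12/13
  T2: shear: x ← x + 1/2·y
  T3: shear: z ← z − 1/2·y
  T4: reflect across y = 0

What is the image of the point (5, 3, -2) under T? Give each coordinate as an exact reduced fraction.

T1 rotate right-handed about the z-axis with cos θ = -5/13, sin θ = -12/13: (5, 3, -2) → (11/13, -75/13, -2)
T2 shear: x ← x + 1/2·y: (11/13, -75/13, -2) → (-53/26, -75/13, -2)
T3 shear: z ← z − 1/2·y: (-53/26, -75/13, -2) → (-53/26, -75/13, 23/26)
T4 reflect across y = 0: (-53/26, -75/13, 23/26) → (-53/26, 75/13, 23/26)

T(p) = (-53/26, 75/13, 23/26)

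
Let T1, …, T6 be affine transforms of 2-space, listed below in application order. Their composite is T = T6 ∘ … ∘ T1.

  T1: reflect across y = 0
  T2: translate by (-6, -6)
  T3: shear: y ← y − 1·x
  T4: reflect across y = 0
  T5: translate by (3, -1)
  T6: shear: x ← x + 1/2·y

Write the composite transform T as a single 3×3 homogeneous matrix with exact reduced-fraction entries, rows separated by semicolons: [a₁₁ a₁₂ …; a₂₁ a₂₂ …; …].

T = [3/2 1/2 -7/2; 1 1 -1; 0 0 1]

T1 = [1 0 0; 0 -1 0; 0 0 1]
T2·T1 = [1 0 -6; 0 -1 -6; 0 0 1]
T3·…·T1 = [1 0 -6; -1 -1 0; 0 0 1]
T4·…·T1 = [1 0 -6; 1 1 0; 0 0 1]
T5·…·T1 = [1 0 -3; 1 1 -1; 0 0 1]
T6·…·T1 = [3/2 1/2 -7/2; 1 1 -1; 0 0 1]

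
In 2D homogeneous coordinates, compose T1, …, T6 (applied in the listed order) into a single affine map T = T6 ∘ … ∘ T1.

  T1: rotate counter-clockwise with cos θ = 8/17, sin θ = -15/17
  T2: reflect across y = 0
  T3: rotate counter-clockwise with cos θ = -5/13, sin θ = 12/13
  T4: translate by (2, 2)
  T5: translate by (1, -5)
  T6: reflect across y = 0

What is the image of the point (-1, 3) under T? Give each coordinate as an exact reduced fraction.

T(p) = (946/221, 24/221)

T1 rotate counter-clockwise with cos θ = 8/17, sin θ = -15/17: (-1, 3) → (37/17, 39/17)
T2 reflect across y = 0: (37/17, 39/17) → (37/17, -39/17)
T3 rotate counter-clockwise with cos θ = -5/13, sin θ = 12/13: (37/17, -39/17) → (283/221, 639/221)
T4 translate by (2, 2): (283/221, 639/221) → (725/221, 1081/221)
T5 translate by (1, -5): (725/221, 1081/221) → (946/221, -24/221)
T6 reflect across y = 0: (946/221, -24/221) → (946/221, 24/221)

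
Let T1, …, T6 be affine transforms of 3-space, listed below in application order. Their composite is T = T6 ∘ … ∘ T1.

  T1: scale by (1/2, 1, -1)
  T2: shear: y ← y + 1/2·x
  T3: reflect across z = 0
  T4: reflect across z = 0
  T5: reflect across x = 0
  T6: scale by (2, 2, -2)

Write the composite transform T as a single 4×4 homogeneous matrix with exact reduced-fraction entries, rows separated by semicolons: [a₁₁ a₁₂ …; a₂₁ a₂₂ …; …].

T = [-1 0 0 0; 1/2 2 0 0; 0 0 2 0; 0 0 0 1]

T1 = [1/2 0 0 0; 0 1 0 0; 0 0 -1 0; 0 0 0 1]
T2·T1 = [1/2 0 0 0; 1/4 1 0 0; 0 0 -1 0; 0 0 0 1]
T3·…·T1 = [1/2 0 0 0; 1/4 1 0 0; 0 0 1 0; 0 0 0 1]
T4·…·T1 = [1/2 0 0 0; 1/4 1 0 0; 0 0 -1 0; 0 0 0 1]
T5·…·T1 = [-1/2 0 0 0; 1/4 1 0 0; 0 0 -1 0; 0 0 0 1]
T6·…·T1 = [-1 0 0 0; 1/2 2 0 0; 0 0 2 0; 0 0 0 1]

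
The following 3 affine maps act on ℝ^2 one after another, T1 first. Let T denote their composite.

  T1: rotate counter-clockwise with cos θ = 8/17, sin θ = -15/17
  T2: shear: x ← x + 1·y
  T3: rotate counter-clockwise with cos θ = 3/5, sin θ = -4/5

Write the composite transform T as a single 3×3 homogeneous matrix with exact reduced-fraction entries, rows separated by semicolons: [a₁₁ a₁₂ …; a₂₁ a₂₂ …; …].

T = [-81/85 101/85 0; -1/5 -4/5 0; 0 0 1]

T1 = [8/17 15/17 0; -15/17 8/17 0; 0 0 1]
T2·T1 = [-7/17 23/17 0; -15/17 8/17 0; 0 0 1]
T3·…·T1 = [-81/85 101/85 0; -1/5 -4/5 0; 0 0 1]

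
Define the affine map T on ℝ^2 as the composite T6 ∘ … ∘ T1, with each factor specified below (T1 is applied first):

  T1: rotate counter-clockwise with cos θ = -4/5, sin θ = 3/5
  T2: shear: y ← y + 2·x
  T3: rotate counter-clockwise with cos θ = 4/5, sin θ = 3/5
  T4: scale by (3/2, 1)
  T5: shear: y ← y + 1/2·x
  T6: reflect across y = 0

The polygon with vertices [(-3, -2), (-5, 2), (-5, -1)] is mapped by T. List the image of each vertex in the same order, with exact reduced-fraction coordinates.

image vertices: (-99/50, -677/100), (123/50, -371/100), (-39/50, -797/100)

T1 rotate counter-clockwise with cos θ = -4/5, sin θ = 3/5: (-3, -2) → (18/5, -1/5); (-5, 2) → (14/5, -23/5); (-5, -1) → (23/5, -11/5)
T2 shear: y ← y + 2·x: (18/5, -1/5) → (18/5, 7); (14/5, -23/5) → (14/5, 1); (23/5, -11/5) → (23/5, 7)
T3 rotate counter-clockwise with cos θ = 4/5, sin θ = 3/5: (18/5, 7) → (-33/25, 194/25); (14/5, 1) → (41/25, 62/25); (23/5, 7) → (-13/25, 209/25)
T4 scale by (3/2, 1): (-33/25, 194/25) → (-99/50, 194/25); (41/25, 62/25) → (123/50, 62/25); (-13/25, 209/25) → (-39/50, 209/25)
T5 shear: y ← y + 1/2·x: (-99/50, 194/25) → (-99/50, 677/100); (123/50, 62/25) → (123/50, 371/100); (-39/50, 209/25) → (-39/50, 797/100)
T6 reflect across y = 0: (-99/50, 677/100) → (-99/50, -677/100); (123/50, 371/100) → (123/50, -371/100); (-39/50, 797/100) → (-39/50, -797/100)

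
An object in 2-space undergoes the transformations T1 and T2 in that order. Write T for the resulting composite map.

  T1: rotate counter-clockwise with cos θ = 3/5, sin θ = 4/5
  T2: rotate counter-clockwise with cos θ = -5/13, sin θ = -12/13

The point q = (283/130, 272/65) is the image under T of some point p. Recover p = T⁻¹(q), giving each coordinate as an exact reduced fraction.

T1 = [3/5 -4/5 0; 4/5 3/5 0; 0 0 1]
T2·T1 = [33/65 56/65 0; -56/65 33/65 0; 0 0 1]
det M = 1; M⁻¹ = [33/65 -56/65 0; 56/65 33/65 0; 0 0 1]
M⁻¹ · (283/130, 272/65)ᵀ = (-5/2, 4)ᵀ

p = (-5/2, 4)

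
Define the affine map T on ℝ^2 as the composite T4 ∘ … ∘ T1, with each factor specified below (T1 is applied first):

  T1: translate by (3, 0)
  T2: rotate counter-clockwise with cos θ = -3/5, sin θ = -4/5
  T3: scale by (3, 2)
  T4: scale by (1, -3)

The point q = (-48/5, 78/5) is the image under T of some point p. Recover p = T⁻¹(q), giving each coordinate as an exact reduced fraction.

p = (1, -1)

T1 = [1 0 3; 0 1 0; 0 0 1]
T2·T1 = [-3/5 4/5 -9/5; -4/5 -3/5 -12/5; 0 0 1]
T3·…·T1 = [-9/5 12/5 -27/5; -8/5 -6/5 -24/5; 0 0 1]
T4·…·T1 = [-9/5 12/5 -27/5; 24/5 18/5 72/5; 0 0 1]
det M = -18; M⁻¹ = [-1/5 2/15 -3; 4/15 1/10 0; 0 0 1]
M⁻¹ · (-48/5, 78/5)ᵀ = (1, -1)ᵀ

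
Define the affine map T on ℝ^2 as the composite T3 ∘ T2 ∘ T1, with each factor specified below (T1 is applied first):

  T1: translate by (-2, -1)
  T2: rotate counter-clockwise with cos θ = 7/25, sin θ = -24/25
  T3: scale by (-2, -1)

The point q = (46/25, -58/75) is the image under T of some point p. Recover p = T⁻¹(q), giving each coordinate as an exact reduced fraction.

p = (1, 1/3)

T1 = [1 0 -2; 0 1 -1; 0 0 1]
T2·T1 = [7/25 24/25 -38/25; -24/25 7/25 41/25; 0 0 1]
T3·…·T1 = [-14/25 -48/25 76/25; 24/25 -7/25 -41/25; 0 0 1]
det M = 2; M⁻¹ = [-7/50 24/25 2; -12/25 -7/25 1; 0 0 1]
M⁻¹ · (46/25, -58/75)ᵀ = (1, 1/3)ᵀ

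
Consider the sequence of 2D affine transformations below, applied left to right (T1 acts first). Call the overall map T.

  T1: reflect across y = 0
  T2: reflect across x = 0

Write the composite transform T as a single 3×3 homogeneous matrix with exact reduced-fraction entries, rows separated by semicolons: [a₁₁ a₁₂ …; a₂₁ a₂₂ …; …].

T = [-1 0 0; 0 -1 0; 0 0 1]

T1 = [1 0 0; 0 -1 0; 0 0 1]
T2·T1 = [-1 0 0; 0 -1 0; 0 0 1]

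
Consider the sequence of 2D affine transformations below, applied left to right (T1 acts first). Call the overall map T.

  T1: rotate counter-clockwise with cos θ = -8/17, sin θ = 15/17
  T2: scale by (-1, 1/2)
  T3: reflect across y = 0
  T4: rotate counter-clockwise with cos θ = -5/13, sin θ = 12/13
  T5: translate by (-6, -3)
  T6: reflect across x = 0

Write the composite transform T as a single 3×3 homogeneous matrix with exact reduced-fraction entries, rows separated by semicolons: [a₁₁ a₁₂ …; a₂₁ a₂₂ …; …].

T1 = [-8/17 -15/17 0; 15/17 -8/17 0; 0 0 1]
T2·T1 = [8/17 15/17 0; 15/34 -4/17 0; 0 0 1]
T3·…·T1 = [8/17 15/17 0; -15/34 4/17 0; 0 0 1]
T4·…·T1 = [50/221 -123/221 0; 267/442 160/221 0; 0 0 1]
T5·…·T1 = [50/221 -123/221 -6; 267/442 160/221 -3; 0 0 1]
T6·…·T1 = [-50/221 123/221 6; 267/442 160/221 -3; 0 0 1]

T = [-50/221 123/221 6; 267/442 160/221 -3; 0 0 1]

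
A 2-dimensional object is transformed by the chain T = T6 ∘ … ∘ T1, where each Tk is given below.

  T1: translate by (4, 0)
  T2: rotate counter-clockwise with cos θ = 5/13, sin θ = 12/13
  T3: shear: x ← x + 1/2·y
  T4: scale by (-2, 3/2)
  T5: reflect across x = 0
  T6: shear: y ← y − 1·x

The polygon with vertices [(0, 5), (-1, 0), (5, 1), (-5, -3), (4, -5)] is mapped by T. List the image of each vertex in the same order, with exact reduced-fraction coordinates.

T1 translate by (4, 0): (0, 5) → (4, 5); (-1, 0) → (3, 0); (5, 1) → (9, 1); (-5, -3) → (-1, -3); (4, -5) → (8, -5)
T2 rotate counter-clockwise with cos θ = 5/13, sin θ = 12/13: (4, 5) → (-40/13, 73/13); (3, 0) → (15/13, 36/13); (9, 1) → (33/13, 113/13); (-1, -3) → (31/13, -27/13); (8, -5) → (100/13, 71/13)
T3 shear: x ← x + 1/2·y: (-40/13, 73/13) → (-7/26, 73/13); (15/13, 36/13) → (33/13, 36/13); (33/13, 113/13) → (179/26, 113/13); (31/13, -27/13) → (35/26, -27/13); (100/13, 71/13) → (271/26, 71/13)
T4 scale by (-2, 3/2): (-7/26, 73/13) → (7/13, 219/26); (33/13, 36/13) → (-66/13, 54/13); (179/26, 113/13) → (-179/13, 339/26); (35/26, -27/13) → (-35/13, -81/26); (271/26, 71/13) → (-271/13, 213/26)
T5 reflect across x = 0: (7/13, 219/26) → (-7/13, 219/26); (-66/13, 54/13) → (66/13, 54/13); (-179/13, 339/26) → (179/13, 339/26); (-35/13, -81/26) → (35/13, -81/26); (-271/13, 213/26) → (271/13, 213/26)
T6 shear: y ← y − 1·x: (-7/13, 219/26) → (-7/13, 233/26); (66/13, 54/13) → (66/13, -12/13); (179/13, 339/26) → (179/13, -19/26); (35/13, -81/26) → (35/13, -151/26); (271/13, 213/26) → (271/13, -329/26)

image vertices: (-7/13, 233/26), (66/13, -12/13), (179/13, -19/26), (35/13, -151/26), (271/13, -329/26)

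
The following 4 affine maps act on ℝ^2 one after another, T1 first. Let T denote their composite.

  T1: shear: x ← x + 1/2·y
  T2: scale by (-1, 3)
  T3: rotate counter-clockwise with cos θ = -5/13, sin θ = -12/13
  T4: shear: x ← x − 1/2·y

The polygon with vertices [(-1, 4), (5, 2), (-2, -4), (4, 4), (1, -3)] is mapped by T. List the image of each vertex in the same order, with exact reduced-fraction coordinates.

T1 shear: x ← x + 1/2·y: (-1, 4) → (1, 4); (5, 2) → (6, 2); (-2, -4) → (-4, -4); (4, 4) → (6, 4); (1, -3) → (-1/2, -3)
T2 scale by (-1, 3): (1, 4) → (-1, 12); (6, 2) → (-6, 6); (-4, -4) → (4, -12); (6, 4) → (-6, 12); (-1/2, -3) → (1/2, -9)
T3 rotate counter-clockwise with cos θ = -5/13, sin θ = -12/13: (-1, 12) → (149/13, -48/13); (-6, 6) → (102/13, 42/13); (4, -12) → (-164/13, 12/13); (-6, 12) → (174/13, 12/13); (1/2, -9) → (-17/2, 3)
T4 shear: x ← x − 1/2·y: (149/13, -48/13) → (173/13, -48/13); (102/13, 42/13) → (81/13, 42/13); (-164/13, 12/13) → (-170/13, 12/13); (174/13, 12/13) → (168/13, 12/13); (-17/2, 3) → (-10, 3)

image vertices: (173/13, -48/13), (81/13, 42/13), (-170/13, 12/13), (168/13, 12/13), (-10, 3)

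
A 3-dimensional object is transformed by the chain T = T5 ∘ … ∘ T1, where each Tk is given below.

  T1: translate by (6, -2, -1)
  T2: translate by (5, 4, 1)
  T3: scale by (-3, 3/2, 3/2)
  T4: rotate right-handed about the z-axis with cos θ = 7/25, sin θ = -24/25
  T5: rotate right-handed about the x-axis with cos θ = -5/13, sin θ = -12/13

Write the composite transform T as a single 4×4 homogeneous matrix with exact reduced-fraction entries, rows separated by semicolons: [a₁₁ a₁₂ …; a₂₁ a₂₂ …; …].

T1 = [1 0 0 6; 0 1 0 -2; 0 0 1 -1; 0 0 0 1]
T2·T1 = [1 0 0 11; 0 1 0 2; 0 0 1 0; 0 0 0 1]
T3·…·T1 = [-3 0 0 -33; 0 3/2 0 3; 0 0 3/2 0; 0 0 0 1]
T4·…·T1 = [-21/25 36/25 0 -159/25; 72/25 21/50 0 813/25; 0 0 3/2 0; 0 0 0 1]
T5·…·T1 = [-21/25 36/25 0 -159/25; -72/65 -21/130 18/13 -813/65; -864/325 -126/325 -15/26 -9756/325; 0 0 0 1]

T = [-21/25 36/25 0 -159/25; -72/65 -21/130 18/13 -813/65; -864/325 -126/325 -15/26 -9756/325; 0 0 0 1]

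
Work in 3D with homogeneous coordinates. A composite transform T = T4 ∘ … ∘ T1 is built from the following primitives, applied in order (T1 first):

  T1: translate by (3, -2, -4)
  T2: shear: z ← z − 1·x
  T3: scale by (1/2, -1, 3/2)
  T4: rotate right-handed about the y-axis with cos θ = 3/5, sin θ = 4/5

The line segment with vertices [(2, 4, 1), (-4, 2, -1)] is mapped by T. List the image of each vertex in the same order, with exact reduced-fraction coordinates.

image vertices: (-81/10, -2, -46/5), (-51/10, 0, -16/5)

T1 translate by (3, -2, -4): (2, 4, 1) → (5, 2, -3); (-4, 2, -1) → (-1, 0, -5)
T2 shear: z ← z − 1·x: (5, 2, -3) → (5, 2, -8); (-1, 0, -5) → (-1, 0, -4)
T3 scale by (1/2, -1, 3/2): (5, 2, -8) → (5/2, -2, -12); (-1, 0, -4) → (-1/2, 0, -6)
T4 rotate right-handed about the y-axis with cos θ = 3/5, sin θ = 4/5: (5/2, -2, -12) → (-81/10, -2, -46/5); (-1/2, 0, -6) → (-51/10, 0, -16/5)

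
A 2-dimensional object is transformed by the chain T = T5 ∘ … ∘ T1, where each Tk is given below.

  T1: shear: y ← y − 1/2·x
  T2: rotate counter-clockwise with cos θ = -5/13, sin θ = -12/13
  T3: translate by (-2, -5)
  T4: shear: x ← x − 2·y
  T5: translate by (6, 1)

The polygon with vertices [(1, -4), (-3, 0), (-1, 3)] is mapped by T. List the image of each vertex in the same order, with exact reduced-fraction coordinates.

image vertices: (102/13, -83/26), (158/13, -47/26), (240/13, -115/26)

T1 shear: y ← y − 1/2·x: (1, -4) → (1, -9/2); (-3, 0) → (-3, 3/2); (-1, 3) → (-1, 7/2)
T2 rotate counter-clockwise with cos θ = -5/13, sin θ = -12/13: (1, -9/2) → (-59/13, 21/26); (-3, 3/2) → (33/13, 57/26); (-1, 7/2) → (47/13, -11/26)
T3 translate by (-2, -5): (-59/13, 21/26) → (-85/13, -109/26); (33/13, 57/26) → (7/13, -73/26); (47/13, -11/26) → (21/13, -141/26)
T4 shear: x ← x − 2·y: (-85/13, -109/26) → (24/13, -109/26); (7/13, -73/26) → (80/13, -73/26); (21/13, -141/26) → (162/13, -141/26)
T5 translate by (6, 1): (24/13, -109/26) → (102/13, -83/26); (80/13, -73/26) → (158/13, -47/26); (162/13, -141/26) → (240/13, -115/26)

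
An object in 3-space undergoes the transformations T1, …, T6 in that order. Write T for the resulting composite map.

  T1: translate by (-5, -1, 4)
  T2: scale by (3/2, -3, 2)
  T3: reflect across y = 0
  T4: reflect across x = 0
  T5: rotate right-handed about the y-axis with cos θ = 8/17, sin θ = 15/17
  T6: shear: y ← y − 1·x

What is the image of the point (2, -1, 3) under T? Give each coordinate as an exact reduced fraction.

T(p) = (246/17, -348/17, 89/34)

T1 translate by (-5, -1, 4): (2, -1, 3) → (-3, -2, 7)
T2 scale by (3/2, -3, 2): (-3, -2, 7) → (-9/2, 6, 14)
T3 reflect across y = 0: (-9/2, 6, 14) → (-9/2, -6, 14)
T4 reflect across x = 0: (-9/2, -6, 14) → (9/2, -6, 14)
T5 rotate right-handed about the y-axis with cos θ = 8/17, sin θ = 15/17: (9/2, -6, 14) → (246/17, -6, 89/34)
T6 shear: y ← y − 1·x: (246/17, -6, 89/34) → (246/17, -348/17, 89/34)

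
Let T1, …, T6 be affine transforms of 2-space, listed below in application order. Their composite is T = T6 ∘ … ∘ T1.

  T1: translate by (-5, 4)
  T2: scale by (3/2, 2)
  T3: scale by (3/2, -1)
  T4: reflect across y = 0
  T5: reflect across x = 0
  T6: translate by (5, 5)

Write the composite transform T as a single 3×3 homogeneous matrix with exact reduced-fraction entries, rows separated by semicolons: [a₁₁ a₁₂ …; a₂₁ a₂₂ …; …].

T = [-9/4 0 65/4; 0 2 13; 0 0 1]

T1 = [1 0 -5; 0 1 4; 0 0 1]
T2·T1 = [3/2 0 -15/2; 0 2 8; 0 0 1]
T3·…·T1 = [9/4 0 -45/4; 0 -2 -8; 0 0 1]
T4·…·T1 = [9/4 0 -45/4; 0 2 8; 0 0 1]
T5·…·T1 = [-9/4 0 45/4; 0 2 8; 0 0 1]
T6·…·T1 = [-9/4 0 65/4; 0 2 13; 0 0 1]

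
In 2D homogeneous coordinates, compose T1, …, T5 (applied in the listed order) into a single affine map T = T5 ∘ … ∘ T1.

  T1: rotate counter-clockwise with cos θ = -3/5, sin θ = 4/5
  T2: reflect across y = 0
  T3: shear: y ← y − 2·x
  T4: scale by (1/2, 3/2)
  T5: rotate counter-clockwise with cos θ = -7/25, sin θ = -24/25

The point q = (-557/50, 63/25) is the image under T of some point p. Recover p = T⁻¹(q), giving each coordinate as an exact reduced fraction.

p = (3, -4)

T1 = [-3/5 -4/5 0; 4/5 -3/5 0; 0 0 1]
T2·T1 = [-3/5 -4/5 0; -4/5 3/5 0; 0 0 1]
T3·…·T1 = [-3/5 -4/5 0; 2/5 11/5 0; 0 0 1]
T4·…·T1 = [-3/10 -2/5 0; 3/5 33/10 0; 0 0 1]
T5·…·T1 = [33/50 82/25 0; 3/25 -27/50 0; 0 0 1]
det M = -3/4; M⁻¹ = [18/25 328/75 0; 4/25 -22/25 0; 0 0 1]
M⁻¹ · (-557/50, 63/25)ᵀ = (3, -4)ᵀ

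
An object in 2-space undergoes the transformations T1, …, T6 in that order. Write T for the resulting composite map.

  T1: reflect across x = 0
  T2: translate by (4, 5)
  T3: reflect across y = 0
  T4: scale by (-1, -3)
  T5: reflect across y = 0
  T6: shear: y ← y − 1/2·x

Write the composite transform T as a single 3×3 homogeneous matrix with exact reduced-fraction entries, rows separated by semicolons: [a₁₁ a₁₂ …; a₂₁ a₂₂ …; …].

T1 = [-1 0 0; 0 1 0; 0 0 1]
T2·T1 = [-1 0 4; 0 1 5; 0 0 1]
T3·…·T1 = [-1 0 4; 0 -1 -5; 0 0 1]
T4·…·T1 = [1 0 -4; 0 3 15; 0 0 1]
T5·…·T1 = [1 0 -4; 0 -3 -15; 0 0 1]
T6·…·T1 = [1 0 -4; -1/2 -3 -13; 0 0 1]

T = [1 0 -4; -1/2 -3 -13; 0 0 1]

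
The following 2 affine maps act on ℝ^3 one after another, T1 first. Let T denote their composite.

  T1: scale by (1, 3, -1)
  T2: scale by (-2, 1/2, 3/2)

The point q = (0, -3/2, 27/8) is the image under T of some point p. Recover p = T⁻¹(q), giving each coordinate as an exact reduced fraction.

T1 = [1 0 0 0; 0 3 0 0; 0 0 -1 0; 0 0 0 1]
T2·T1 = [-2 0 0 0; 0 3/2 0 0; 0 0 -3/2 0; 0 0 0 1]
det M = 9/2; M⁻¹ = [-1/2 0 0 0; 0 2/3 0 0; 0 0 -2/3 0; 0 0 0 1]
M⁻¹ · (0, -3/2, 27/8)ᵀ = (0, -1, -9/4)ᵀ

p = (0, -1, -9/4)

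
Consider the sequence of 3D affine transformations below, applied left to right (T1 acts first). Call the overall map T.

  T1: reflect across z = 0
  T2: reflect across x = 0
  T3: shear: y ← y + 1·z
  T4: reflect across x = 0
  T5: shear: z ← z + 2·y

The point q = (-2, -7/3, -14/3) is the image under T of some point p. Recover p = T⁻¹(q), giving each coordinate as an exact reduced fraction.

p = (-2, -7/3, 0)

T1 = [1 0 0 0; 0 1 0 0; 0 0 -1 0; 0 0 0 1]
T2·T1 = [-1 0 0 0; 0 1 0 0; 0 0 -1 0; 0 0 0 1]
T3·…·T1 = [-1 0 0 0; 0 1 -1 0; 0 0 -1 0; 0 0 0 1]
T4·…·T1 = [1 0 0 0; 0 1 -1 0; 0 0 -1 0; 0 0 0 1]
T5·…·T1 = [1 0 0 0; 0 1 -1 0; 0 2 -3 0; 0 0 0 1]
det M = -1; M⁻¹ = [1 0 0 0; 0 3 -1 0; 0 2 -1 0; 0 0 0 1]
M⁻¹ · (-2, -7/3, -14/3)ᵀ = (-2, -7/3, 0)ᵀ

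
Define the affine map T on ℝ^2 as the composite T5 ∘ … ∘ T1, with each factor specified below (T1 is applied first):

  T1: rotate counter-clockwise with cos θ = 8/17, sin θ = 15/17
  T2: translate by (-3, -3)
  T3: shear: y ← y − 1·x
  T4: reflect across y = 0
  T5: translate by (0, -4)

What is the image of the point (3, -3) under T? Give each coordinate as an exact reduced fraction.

T(p) = (18/17, -20/17)

T1 rotate counter-clockwise with cos θ = 8/17, sin θ = 15/17: (3, -3) → (69/17, 21/17)
T2 translate by (-3, -3): (69/17, 21/17) → (18/17, -30/17)
T3 shear: y ← y − 1·x: (18/17, -30/17) → (18/17, -48/17)
T4 reflect across y = 0: (18/17, -48/17) → (18/17, 48/17)
T5 translate by (0, -4): (18/17, 48/17) → (18/17, -20/17)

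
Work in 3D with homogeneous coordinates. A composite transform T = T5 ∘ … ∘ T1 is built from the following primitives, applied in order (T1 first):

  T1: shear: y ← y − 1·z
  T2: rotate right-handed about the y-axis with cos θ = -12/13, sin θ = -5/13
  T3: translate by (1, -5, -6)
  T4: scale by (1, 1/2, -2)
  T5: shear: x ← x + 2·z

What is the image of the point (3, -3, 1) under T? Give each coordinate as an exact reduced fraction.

T1 shear: y ← y − 1·z: (3, -3, 1) → (3, -4, 1)
T2 rotate right-handed about the y-axis with cos θ = -12/13, sin θ = -5/13: (3, -4, 1) → (-41/13, -4, 3/13)
T3 translate by (1, -5, -6): (-41/13, -4, 3/13) → (-28/13, -9, -75/13)
T4 scale by (1, 1/2, -2): (-28/13, -9, -75/13) → (-28/13, -9/2, 150/13)
T5 shear: x ← x + 2·z: (-28/13, -9/2, 150/13) → (272/13, -9/2, 150/13)

T(p) = (272/13, -9/2, 150/13)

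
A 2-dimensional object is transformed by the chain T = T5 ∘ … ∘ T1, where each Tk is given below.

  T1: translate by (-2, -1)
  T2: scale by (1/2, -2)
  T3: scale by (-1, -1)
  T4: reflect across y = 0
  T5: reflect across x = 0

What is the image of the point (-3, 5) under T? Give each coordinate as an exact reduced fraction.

T(p) = (-5/2, -8)

T1 translate by (-2, -1): (-3, 5) → (-5, 4)
T2 scale by (1/2, -2): (-5, 4) → (-5/2, -8)
T3 scale by (-1, -1): (-5/2, -8) → (5/2, 8)
T4 reflect across y = 0: (5/2, 8) → (5/2, -8)
T5 reflect across x = 0: (5/2, -8) → (-5/2, -8)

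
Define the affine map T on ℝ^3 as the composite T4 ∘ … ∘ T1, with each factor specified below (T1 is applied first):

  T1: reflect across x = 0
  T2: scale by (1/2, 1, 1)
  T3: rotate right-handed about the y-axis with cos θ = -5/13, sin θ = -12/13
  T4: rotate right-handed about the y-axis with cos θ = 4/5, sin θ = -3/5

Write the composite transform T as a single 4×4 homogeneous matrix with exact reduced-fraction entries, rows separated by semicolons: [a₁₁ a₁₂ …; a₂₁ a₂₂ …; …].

T = [28/65 0 -33/65 0; 0 1 0 0; -33/130 0 -56/65 0; 0 0 0 1]

T1 = [-1 0 0 0; 0 1 0 0; 0 0 1 0; 0 0 0 1]
T2·T1 = [-1/2 0 0 0; 0 1 0 0; 0 0 1 0; 0 0 0 1]
T3·…·T1 = [5/26 0 -12/13 0; 0 1 0 0; -6/13 0 -5/13 0; 0 0 0 1]
T4·…·T1 = [28/65 0 -33/65 0; 0 1 0 0; -33/130 0 -56/65 0; 0 0 0 1]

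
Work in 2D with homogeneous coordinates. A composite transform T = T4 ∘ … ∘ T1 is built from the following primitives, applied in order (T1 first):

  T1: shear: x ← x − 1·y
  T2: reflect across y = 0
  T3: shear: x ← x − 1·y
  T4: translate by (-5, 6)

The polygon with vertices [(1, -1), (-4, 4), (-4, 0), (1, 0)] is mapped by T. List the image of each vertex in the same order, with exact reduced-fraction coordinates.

T1 shear: x ← x − 1·y: (1, -1) → (2, -1); (-4, 4) → (-8, 4); (-4, 0) → (-4, 0); (1, 0) → (1, 0)
T2 reflect across y = 0: (2, -1) → (2, 1); (-8, 4) → (-8, -4); (-4, 0) → (-4, 0); (1, 0) → (1, 0)
T3 shear: x ← x − 1·y: (2, 1) → (1, 1); (-8, -4) → (-4, -4); (-4, 0) → (-4, 0); (1, 0) → (1, 0)
T4 translate by (-5, 6): (1, 1) → (-4, 7); (-4, -4) → (-9, 2); (-4, 0) → (-9, 6); (1, 0) → (-4, 6)

image vertices: (-4, 7), (-9, 2), (-9, 6), (-4, 6)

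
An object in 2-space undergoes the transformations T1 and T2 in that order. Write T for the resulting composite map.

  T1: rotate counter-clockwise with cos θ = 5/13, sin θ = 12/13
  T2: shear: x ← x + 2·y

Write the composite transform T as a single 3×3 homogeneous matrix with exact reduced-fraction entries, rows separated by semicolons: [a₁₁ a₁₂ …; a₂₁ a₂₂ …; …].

T1 = [5/13 -12/13 0; 12/13 5/13 0; 0 0 1]
T2·T1 = [29/13 -2/13 0; 12/13 5/13 0; 0 0 1]

T = [29/13 -2/13 0; 12/13 5/13 0; 0 0 1]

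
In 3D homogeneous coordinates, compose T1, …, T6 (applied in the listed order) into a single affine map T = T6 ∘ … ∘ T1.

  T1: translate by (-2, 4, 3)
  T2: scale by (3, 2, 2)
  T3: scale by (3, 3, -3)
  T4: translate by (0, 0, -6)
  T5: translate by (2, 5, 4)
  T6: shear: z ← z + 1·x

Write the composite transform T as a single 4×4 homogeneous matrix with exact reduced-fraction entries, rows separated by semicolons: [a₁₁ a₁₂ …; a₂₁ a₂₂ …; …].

T = [9 0 0 -16; 0 6 0 29; 9 0 -6 -36; 0 0 0 1]

T1 = [1 0 0 -2; 0 1 0 4; 0 0 1 3; 0 0 0 1]
T2·T1 = [3 0 0 -6; 0 2 0 8; 0 0 2 6; 0 0 0 1]
T3·…·T1 = [9 0 0 -18; 0 6 0 24; 0 0 -6 -18; 0 0 0 1]
T4·…·T1 = [9 0 0 -18; 0 6 0 24; 0 0 -6 -24; 0 0 0 1]
T5·…·T1 = [9 0 0 -16; 0 6 0 29; 0 0 -6 -20; 0 0 0 1]
T6·…·T1 = [9 0 0 -16; 0 6 0 29; 9 0 -6 -36; 0 0 0 1]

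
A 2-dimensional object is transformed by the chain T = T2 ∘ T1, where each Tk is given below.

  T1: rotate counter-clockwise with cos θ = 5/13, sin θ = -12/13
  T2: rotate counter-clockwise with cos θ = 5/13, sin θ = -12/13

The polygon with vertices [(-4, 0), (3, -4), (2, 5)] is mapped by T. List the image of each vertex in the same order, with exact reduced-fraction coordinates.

T1 rotate counter-clockwise with cos θ = 5/13, sin θ = -12/13: (-4, 0) → (-20/13, 48/13); (3, -4) → (-33/13, -56/13); (2, 5) → (70/13, 1/13)
T2 rotate counter-clockwise with cos θ = 5/13, sin θ = -12/13: (-20/13, 48/13) → (476/169, 480/169); (-33/13, -56/13) → (-837/169, 116/169); (70/13, 1/13) → (362/169, -835/169)

image vertices: (476/169, 480/169), (-837/169, 116/169), (362/169, -835/169)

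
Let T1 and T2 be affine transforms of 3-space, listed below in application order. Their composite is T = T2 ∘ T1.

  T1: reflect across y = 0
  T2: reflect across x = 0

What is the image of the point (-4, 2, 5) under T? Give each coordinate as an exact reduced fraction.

T(p) = (4, -2, 5)

T1 reflect across y = 0: (-4, 2, 5) → (-4, -2, 5)
T2 reflect across x = 0: (-4, -2, 5) → (4, -2, 5)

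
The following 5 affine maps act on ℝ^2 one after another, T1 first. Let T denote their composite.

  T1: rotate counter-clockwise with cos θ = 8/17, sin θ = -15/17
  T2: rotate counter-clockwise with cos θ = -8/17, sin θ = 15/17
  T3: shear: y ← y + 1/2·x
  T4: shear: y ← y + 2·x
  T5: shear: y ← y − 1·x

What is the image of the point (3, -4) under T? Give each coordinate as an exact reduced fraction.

T(p) = (1443/289, 4481/578)

T1 rotate counter-clockwise with cos θ = 8/17, sin θ = -15/17: (3, -4) → (-36/17, -77/17)
T2 rotate counter-clockwise with cos θ = -8/17, sin θ = 15/17: (-36/17, -77/17) → (1443/289, 76/289)
T3 shear: y ← y + 1/2·x: (1443/289, 76/289) → (1443/289, 1595/578)
T4 shear: y ← y + 2·x: (1443/289, 1595/578) → (1443/289, 7367/578)
T5 shear: y ← y − 1·x: (1443/289, 7367/578) → (1443/289, 4481/578)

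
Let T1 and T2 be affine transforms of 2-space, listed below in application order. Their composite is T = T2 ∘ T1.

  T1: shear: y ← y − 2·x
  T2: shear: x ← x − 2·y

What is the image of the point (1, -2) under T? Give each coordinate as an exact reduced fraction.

T(p) = (9, -4)

T1 shear: y ← y − 2·x: (1, -2) → (1, -4)
T2 shear: x ← x − 2·y: (1, -4) → (9, -4)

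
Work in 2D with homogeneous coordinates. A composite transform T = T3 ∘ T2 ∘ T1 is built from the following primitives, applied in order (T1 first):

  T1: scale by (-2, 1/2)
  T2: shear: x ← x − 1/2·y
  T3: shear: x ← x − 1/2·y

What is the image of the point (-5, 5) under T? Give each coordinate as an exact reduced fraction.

T1 scale by (-2, 1/2): (-5, 5) → (10, 5/2)
T2 shear: x ← x − 1/2·y: (10, 5/2) → (35/4, 5/2)
T3 shear: x ← x − 1/2·y: (35/4, 5/2) → (15/2, 5/2)

T(p) = (15/2, 5/2)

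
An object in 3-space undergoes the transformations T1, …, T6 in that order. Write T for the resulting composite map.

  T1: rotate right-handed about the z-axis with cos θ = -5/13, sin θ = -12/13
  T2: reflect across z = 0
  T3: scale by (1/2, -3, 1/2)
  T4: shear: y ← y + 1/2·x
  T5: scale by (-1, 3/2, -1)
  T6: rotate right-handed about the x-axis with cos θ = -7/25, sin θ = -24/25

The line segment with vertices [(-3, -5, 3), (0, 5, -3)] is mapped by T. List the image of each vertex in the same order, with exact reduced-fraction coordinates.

T1 rotate right-handed about the z-axis with cos θ = -5/13, sin θ = -12/13: (-3, -5, 3) → (-45/13, 61/13, 3); (0, 5, -3) → (60/13, -25/13, -3)
T2 reflect across z = 0: (-45/13, 61/13, 3) → (-45/13, 61/13, -3); (60/13, -25/13, -3) → (60/13, -25/13, 3)
T3 scale by (1/2, -3, 1/2): (-45/13, 61/13, -3) → (-45/26, -183/13, -3/2); (60/13, -25/13, 3) → (30/13, 75/13, 3/2)
T4 shear: y ← y + 1/2·x: (-45/26, -183/13, -3/2) → (-45/26, -777/52, -3/2); (30/13, 75/13, 3/2) → (30/13, 90/13, 3/2)
T5 scale by (-1, 3/2, -1): (-45/26, -777/52, -3/2) → (45/26, -2331/104, 3/2); (30/13, 90/13, 3/2) → (-30/13, 135/13, -3/2)
T6 rotate right-handed about the x-axis with cos θ = -7/25, sin θ = -24/25: (45/26, -2331/104, 3/2) → (45/26, 20061/2600, 13713/650); (-30/13, 135/13, -3/2) → (-30/13, -1413/325, -6207/650)

image vertices: (45/26, 20061/2600, 13713/650), (-30/13, -1413/325, -6207/650)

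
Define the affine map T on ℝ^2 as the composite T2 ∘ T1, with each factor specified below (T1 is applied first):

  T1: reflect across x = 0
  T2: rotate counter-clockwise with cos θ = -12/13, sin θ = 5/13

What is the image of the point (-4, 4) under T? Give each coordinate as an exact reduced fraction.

T(p) = (-68/13, -28/13)

T1 reflect across x = 0: (-4, 4) → (4, 4)
T2 rotate counter-clockwise with cos θ = -12/13, sin θ = 5/13: (4, 4) → (-68/13, -28/13)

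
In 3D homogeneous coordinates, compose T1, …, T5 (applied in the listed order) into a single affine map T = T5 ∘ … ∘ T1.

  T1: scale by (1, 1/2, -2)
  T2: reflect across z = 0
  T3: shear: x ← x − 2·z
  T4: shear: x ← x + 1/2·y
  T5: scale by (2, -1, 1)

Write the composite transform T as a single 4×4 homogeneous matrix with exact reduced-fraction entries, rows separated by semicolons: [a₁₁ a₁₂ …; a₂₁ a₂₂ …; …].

T = [2 1/2 -8 0; 0 -1/2 0 0; 0 0 2 0; 0 0 0 1]

T1 = [1 0 0 0; 0 1/2 0 0; 0 0 -2 0; 0 0 0 1]
T2·T1 = [1 0 0 0; 0 1/2 0 0; 0 0 2 0; 0 0 0 1]
T3·…·T1 = [1 0 -4 0; 0 1/2 0 0; 0 0 2 0; 0 0 0 1]
T4·…·T1 = [1 1/4 -4 0; 0 1/2 0 0; 0 0 2 0; 0 0 0 1]
T5·…·T1 = [2 1/2 -8 0; 0 -1/2 0 0; 0 0 2 0; 0 0 0 1]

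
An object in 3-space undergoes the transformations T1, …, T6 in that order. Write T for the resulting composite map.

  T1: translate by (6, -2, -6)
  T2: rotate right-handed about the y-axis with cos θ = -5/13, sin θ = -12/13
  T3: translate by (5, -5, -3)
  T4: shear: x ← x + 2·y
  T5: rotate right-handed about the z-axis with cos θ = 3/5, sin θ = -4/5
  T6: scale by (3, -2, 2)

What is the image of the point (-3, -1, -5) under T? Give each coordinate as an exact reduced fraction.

T1 translate by (6, -2, -6): (-3, -1, -5) → (3, -3, -11)
T2 rotate right-handed about the y-axis with cos θ = -5/13, sin θ = -12/13: (3, -3, -11) → (9, -3, 7)
T3 translate by (5, -5, -3): (9, -3, 7) → (14, -8, 4)
T4 shear: x ← x + 2·y: (14, -8, 4) → (-2, -8, 4)
T5 rotate right-handed about the z-axis with cos θ = 3/5, sin θ = -4/5: (-2, -8, 4) → (-38/5, -16/5, 4)
T6 scale by (3, -2, 2): (-38/5, -16/5, 4) → (-114/5, 32/5, 8)

T(p) = (-114/5, 32/5, 8)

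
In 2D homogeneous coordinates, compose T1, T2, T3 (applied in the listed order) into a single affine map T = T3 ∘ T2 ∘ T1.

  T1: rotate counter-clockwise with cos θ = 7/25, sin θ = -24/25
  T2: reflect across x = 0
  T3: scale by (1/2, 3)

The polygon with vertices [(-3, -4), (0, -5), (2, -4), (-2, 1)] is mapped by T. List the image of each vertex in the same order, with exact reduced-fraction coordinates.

image vertices: (117/50, 132/25), (12/5, -21/5), (41/25, -228/25), (-1/5, 33/5)

T1 rotate counter-clockwise with cos θ = 7/25, sin θ = -24/25: (-3, -4) → (-117/25, 44/25); (0, -5) → (-24/5, -7/5); (2, -4) → (-82/25, -76/25); (-2, 1) → (2/5, 11/5)
T2 reflect across x = 0: (-117/25, 44/25) → (117/25, 44/25); (-24/5, -7/5) → (24/5, -7/5); (-82/25, -76/25) → (82/25, -76/25); (2/5, 11/5) → (-2/5, 11/5)
T3 scale by (1/2, 3): (117/25, 44/25) → (117/50, 132/25); (24/5, -7/5) → (12/5, -21/5); (82/25, -76/25) → (41/25, -228/25); (-2/5, 11/5) → (-1/5, 33/5)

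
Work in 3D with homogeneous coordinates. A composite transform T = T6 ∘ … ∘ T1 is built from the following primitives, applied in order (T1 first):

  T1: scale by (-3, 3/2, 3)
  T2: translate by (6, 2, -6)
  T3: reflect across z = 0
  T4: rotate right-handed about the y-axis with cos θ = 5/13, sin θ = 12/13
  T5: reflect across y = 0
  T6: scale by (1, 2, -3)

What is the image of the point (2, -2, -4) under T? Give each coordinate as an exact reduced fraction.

T1 scale by (-3, 3/2, 3): (2, -2, -4) → (-6, -3, -12)
T2 translate by (6, 2, -6): (-6, -3, -12) → (0, -1, -18)
T3 reflect across z = 0: (0, -1, -18) → (0, -1, 18)
T4 rotate right-handed about the y-axis with cos θ = 5/13, sin θ = 12/13: (0, -1, 18) → (216/13, -1, 90/13)
T5 reflect across y = 0: (216/13, -1, 90/13) → (216/13, 1, 90/13)
T6 scale by (1, 2, -3): (216/13, 1, 90/13) → (216/13, 2, -270/13)

T(p) = (216/13, 2, -270/13)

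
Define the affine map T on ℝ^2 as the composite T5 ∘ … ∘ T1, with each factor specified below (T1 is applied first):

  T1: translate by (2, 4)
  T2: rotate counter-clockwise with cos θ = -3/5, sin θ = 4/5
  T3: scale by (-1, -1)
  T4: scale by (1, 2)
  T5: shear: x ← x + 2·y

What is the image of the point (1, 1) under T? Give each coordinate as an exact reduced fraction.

T1 translate by (2, 4): (1, 1) → (3, 5)
T2 rotate counter-clockwise with cos θ = -3/5, sin θ = 4/5: (3, 5) → (-29/5, -3/5)
T3 scale by (-1, -1): (-29/5, -3/5) → (29/5, 3/5)
T4 scale by (1, 2): (29/5, 3/5) → (29/5, 6/5)
T5 shear: x ← x + 2·y: (29/5, 6/5) → (41/5, 6/5)

T(p) = (41/5, 6/5)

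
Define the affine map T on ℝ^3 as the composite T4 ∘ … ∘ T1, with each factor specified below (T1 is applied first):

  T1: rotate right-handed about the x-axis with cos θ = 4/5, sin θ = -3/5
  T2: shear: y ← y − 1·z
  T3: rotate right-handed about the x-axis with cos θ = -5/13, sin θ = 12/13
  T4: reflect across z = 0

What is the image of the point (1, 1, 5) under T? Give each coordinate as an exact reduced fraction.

T(p) = (1, -214/65, 61/65)

T1 rotate right-handed about the x-axis with cos θ = 4/5, sin θ = -3/5: (1, 1, 5) → (1, 19/5, 17/5)
T2 shear: y ← y − 1·z: (1, 19/5, 17/5) → (1, 2/5, 17/5)
T3 rotate right-handed about the x-axis with cos θ = -5/13, sin θ = 12/13: (1, 2/5, 17/5) → (1, -214/65, -61/65)
T4 reflect across z = 0: (1, -214/65, -61/65) → (1, -214/65, 61/65)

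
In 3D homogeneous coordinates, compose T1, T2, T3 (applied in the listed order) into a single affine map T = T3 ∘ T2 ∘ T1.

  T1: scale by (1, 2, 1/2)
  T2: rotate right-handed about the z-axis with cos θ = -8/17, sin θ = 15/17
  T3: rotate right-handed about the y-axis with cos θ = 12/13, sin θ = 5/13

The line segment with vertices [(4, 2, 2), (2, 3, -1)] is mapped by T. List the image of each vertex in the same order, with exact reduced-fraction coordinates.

image vertices: (-1019/221, 28/17, 664/221), (-2629/442, -18/17, 428/221)

T1 scale by (1, 2, 1/2): (4, 2, 2) → (4, 4, 1); (2, 3, -1) → (2, 6, -1/2)
T2 rotate right-handed about the z-axis with cos θ = -8/17, sin θ = 15/17: (4, 4, 1) → (-92/17, 28/17, 1); (2, 6, -1/2) → (-106/17, -18/17, -1/2)
T3 rotate right-handed about the y-axis with cos θ = 12/13, sin θ = 5/13: (-92/17, 28/17, 1) → (-1019/221, 28/17, 664/221); (-106/17, -18/17, -1/2) → (-2629/442, -18/17, 428/221)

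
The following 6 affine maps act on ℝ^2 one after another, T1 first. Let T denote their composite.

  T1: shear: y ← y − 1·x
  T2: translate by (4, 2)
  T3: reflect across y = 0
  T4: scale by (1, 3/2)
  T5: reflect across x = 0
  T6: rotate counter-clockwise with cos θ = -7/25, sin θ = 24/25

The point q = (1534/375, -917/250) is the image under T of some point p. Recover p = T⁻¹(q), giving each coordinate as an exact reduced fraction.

T1 = [1 0 0; -1 1 0; 0 0 1]
T2·T1 = [1 0 4; -1 1 2; 0 0 1]
T3·…·T1 = [1 0 4; 1 -1 -2; 0 0 1]
T4·…·T1 = [1 0 4; 3/2 -3/2 -3; 0 0 1]
T5·…·T1 = [-1 0 -4; 3/2 -3/2 -3; 0 0 1]
T6·…·T1 = [-29/25 36/25 4; -69/50 21/50 -3; 0 0 1]
det M = 3/2; M⁻¹ = [7/25 -24/25 -4; 23/25 -58/75 -6; 0 0 1]
M⁻¹ · (1534/375, -917/250)ᵀ = (2/3, 3/5)ᵀ

p = (2/3, 3/5)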